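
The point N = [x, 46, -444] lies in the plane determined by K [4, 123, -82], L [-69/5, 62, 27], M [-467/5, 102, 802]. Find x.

177/5

The plane through K, L, M has equation −51635x + (25593/5)y − (27838/5)z = 879591.
Substituting N: (-51635)x + (2707470) = 879591, so x = 177/5.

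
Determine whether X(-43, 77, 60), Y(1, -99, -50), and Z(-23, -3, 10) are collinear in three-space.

XY = (44, -176, -110), XZ = (20, -80, -50).
XY × XZ = (0, 0, 0).
The cross product vanishes, so the three points are collinear.

Yes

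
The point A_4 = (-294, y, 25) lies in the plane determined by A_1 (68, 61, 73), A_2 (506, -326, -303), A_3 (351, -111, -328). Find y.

Coplanarity requires A_1A_2 · (A_1A_3 × A_1A_4) = 0.
A_1A_2 = (438, -387, -376), A_1A_3 = (283, -172, -401); the triple product is linear in y with coefficient 69230 and constant term -38630340.
Setting it to zero: y = 558.

558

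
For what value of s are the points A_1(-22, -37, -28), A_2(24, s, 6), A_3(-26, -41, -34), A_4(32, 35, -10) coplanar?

The points are coplanar iff A_1A_2 · (A_1A_3 × A_1A_4) = 0.
Expanding, this is linear in s: (-252)s + (4788) = 0.
So s = 19.

19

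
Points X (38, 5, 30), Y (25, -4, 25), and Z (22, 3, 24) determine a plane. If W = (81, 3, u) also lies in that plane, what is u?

The plane through X, Y, Z has equation 44x + 2y − 118z = -1858.
Substituting W: (-118)u + (3570) = -1858, so u = 46.

46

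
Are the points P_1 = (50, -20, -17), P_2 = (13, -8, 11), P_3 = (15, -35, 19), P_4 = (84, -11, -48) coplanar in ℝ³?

No

The four points are coplanar iff the 3×3 determinant with rows P_1P_2, P_1P_3, P_1P_4 is zero.
Rows: (-37, 12, 28), (-35, -15, 36), (34, 9, -31).
Expanding along the first row: (-37)(141) − (12)(-139) + (28)(195) = 1911.
Nonzero ⇒ not coplanar.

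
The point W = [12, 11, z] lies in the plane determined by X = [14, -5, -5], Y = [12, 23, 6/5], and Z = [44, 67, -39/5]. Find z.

A normal to the plane is n = XY × XZ = (-2624/5, 902/5, -984).
W lies in the plane iff n · XW = 0.
This gives (-984)z + (-984) = 0, so z = -1.

-1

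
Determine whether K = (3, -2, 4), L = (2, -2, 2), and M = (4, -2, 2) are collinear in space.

KL = (-1, 0, -2), KM = (1, 0, -2).
Comparing components 3 and 1: (-2)(1) − (-1)(-2) = -4 ≠ 0, so KL and KM are not parallel and the points are not collinear.

No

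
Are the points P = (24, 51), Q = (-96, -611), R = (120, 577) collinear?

No

PQ = (-120, -662), PR = (96, 526).
If collinear, PR would be a scalar multiple of PQ. But (-120)·(526) ≠ (-662)·(96) (difference 432), so they are not parallel; the points are not collinear.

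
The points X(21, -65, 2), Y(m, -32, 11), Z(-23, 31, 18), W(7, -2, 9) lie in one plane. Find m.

-9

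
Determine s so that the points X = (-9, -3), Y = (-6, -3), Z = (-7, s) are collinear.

-3

The three points are collinear iff det[XY; XZ] = 0.
This determinant is linear in s: (3)s + (9) = 0, so s = -3.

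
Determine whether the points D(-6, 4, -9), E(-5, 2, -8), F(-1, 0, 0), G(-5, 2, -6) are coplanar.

No

With D as base: DE = (1, -2, 1), DF = (5, -4, 9), DG = (1, -2, 3).
DF × DG = (6, -6, -6).
DE · (DF × DG) = 12.
Since 12 ≠ 0, the four points are not coplanar.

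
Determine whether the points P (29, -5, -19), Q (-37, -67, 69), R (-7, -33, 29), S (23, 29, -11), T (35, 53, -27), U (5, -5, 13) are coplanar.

Yes

The plane through P, Q, R has normal n = PQ × PR = (-512, 0, -384) and equation n·X = -7552.
Checking the remaining points: n·S = -7552, n·T = -7552, n·U = -7552.
All equal -7552, so all 6 points lie in one plane.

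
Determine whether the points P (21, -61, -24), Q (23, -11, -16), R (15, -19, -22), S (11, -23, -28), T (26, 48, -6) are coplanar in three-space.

No

The plane through P, Q, R has normal n = PQ × PR = (-236, -52, 384) and equation n·X = -11000.
Checking the remaining points: n·S = -12152, n·T = -10936.
Since n·S = -12152 ≠ -11000, S is off the plane and the points are not all coplanar.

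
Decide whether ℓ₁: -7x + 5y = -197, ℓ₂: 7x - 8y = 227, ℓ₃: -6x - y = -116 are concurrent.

Yes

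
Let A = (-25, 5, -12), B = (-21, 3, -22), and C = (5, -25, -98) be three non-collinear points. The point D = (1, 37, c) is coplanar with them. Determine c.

-44

The plane through A, B, C has equation −128x + 44y − 60z = 4140.
Substituting D: (-60)c + (1500) = 4140, so c = -44.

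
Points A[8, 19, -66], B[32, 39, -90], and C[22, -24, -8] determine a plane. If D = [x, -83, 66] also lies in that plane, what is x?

Coplanarity requires AB · (AC × AD) = 0.
AB = (24, 20, -24), AC = (14, -43, 58); the triple product is linear in x with coefficient 128 and constant term 2048.
Setting it to zero: x = -16.

-16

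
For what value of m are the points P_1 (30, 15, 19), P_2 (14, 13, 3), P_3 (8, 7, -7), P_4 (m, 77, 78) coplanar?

The points are coplanar iff P_1P_2 · (P_1P_3 × P_1P_4) = 0.
Expanding, this is linear in m: (-76)m + (3268) = 0.
So m = 43.

43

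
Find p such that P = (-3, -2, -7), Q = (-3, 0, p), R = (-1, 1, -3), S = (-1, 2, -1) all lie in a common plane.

The points are coplanar iff PQ · (PR × PS) = 0.
Expanding, this is linear in p: (2)p + (6) = 0.
So p = -3.

-3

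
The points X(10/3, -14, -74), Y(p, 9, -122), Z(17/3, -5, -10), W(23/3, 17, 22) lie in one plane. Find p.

Normal to plane XZW: n = (-1120, 160/3, 100/3); plane equation n·P = -20840/3.
Requiring n·Y = -20840/3: (-1120)p + (-10760/3) = -20840/3.
So p = 3.

3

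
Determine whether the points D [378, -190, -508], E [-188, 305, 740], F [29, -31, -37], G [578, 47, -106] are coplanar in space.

With D as base: DE = (-566, 495, 1248), DF = (-349, 159, 471), DG = (200, 237, 402).
DF × DG = (-47709, 234498, -114513).
DE · (DF × DG) = 167580.
Since 167580 ≠ 0, the four points are not coplanar.

No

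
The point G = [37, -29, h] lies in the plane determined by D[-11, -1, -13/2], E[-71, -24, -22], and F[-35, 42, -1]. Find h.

-9/2

Coplanarity requires DE · (DF × DG) = 0.
DE = (-60, -23, -31/2), DF = (-24, 43, 11/2); the triple product is linear in h with coefficient -3132 and constant term -14094.
Setting it to zero: h = -9/2.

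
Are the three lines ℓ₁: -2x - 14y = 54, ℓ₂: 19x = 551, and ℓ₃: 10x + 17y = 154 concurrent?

Yes

Intersecting ℓ₁ and ℓ₂: solving the 2×2 system gives (x, y) = (29, -8).
Substitute into ℓ₃: (10)(29) + (17)(-8) = 154.
This equals 154, so (29, -8) lies on all three lines and they are concurrent.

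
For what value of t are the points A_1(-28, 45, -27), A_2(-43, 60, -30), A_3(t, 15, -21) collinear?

Collinearity requires A_1A_2 × A_1A_3 = 0; each component is linear in t.
The y-component gives (-3)t + (6) = 0, so t = 2.
The remaining components then also vanish.

2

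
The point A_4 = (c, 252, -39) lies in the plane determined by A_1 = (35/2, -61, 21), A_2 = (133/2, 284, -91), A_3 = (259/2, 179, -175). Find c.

A normal to the plane is n = A_1A_2 × A_1A_3 = (-40740, -2940, -26880).
A_4 lies in the plane iff n · A_1A_4 = 0.
This gives (-40740)c + (1405530) = 0, so c = 69/2.

69/2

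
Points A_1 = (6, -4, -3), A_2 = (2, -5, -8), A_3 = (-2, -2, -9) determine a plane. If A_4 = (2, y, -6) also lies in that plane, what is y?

The plane through A_1, A_2, A_3 has equation 16x + 16y − 16z = 80.
Substituting A_4: (16)y + (128) = 80, so y = -3.

-3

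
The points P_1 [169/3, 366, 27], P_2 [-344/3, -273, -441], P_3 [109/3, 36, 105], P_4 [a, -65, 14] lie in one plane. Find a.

The points are coplanar iff P_1P_2 · (P_1P_3 × P_1P_4) = 0.
Expanding, this is linear in a: (-204282)a + (1157598) = 0.
So a = 17/3.

17/3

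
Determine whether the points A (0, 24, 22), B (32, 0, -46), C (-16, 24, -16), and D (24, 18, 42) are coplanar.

No

With A as base: AB = (32, -24, -68), AC = (-16, 0, -38), AD = (24, -6, 20).
AC × AD = (-228, -592, 96).
AB · (AC × AD) = 384.
Since 384 ≠ 0, the four points are not coplanar.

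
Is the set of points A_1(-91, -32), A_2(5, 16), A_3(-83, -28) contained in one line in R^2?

A_1A_2 = (96, 48), A_1A_3 = (8, 4).
det[A_1A_2; A_1A_3] = (96)(4) − (48)(8) = 0.
The determinant is zero, so the points are collinear.

Yes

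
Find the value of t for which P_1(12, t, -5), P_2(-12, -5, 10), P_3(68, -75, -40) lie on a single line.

-26

Collinearity requires P_1P_2 × P_1P_3 = 0; each component is linear in t.
The x-component gives (50)t + (1300) = 0, so t = -26.
The remaining components then also vanish.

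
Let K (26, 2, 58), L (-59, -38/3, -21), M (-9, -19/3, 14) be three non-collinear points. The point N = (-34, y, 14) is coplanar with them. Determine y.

The plane through K, L, M has equation −13x − 975y + 195z = 9022.
Substituting N: (-975)y + (3172) = 9022, so y = -6.

-6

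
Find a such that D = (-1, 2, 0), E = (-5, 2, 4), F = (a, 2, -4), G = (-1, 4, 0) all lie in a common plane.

3

Normal to plane DEG: n = (-8, 0, -8); plane equation n·P = 8.
Requiring n·F = 8: (-8)a + (32) = 8.
So a = 3.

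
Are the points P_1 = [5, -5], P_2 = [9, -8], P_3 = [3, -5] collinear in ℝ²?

No

P_1P_2 = (4, -3), P_1P_3 = (-2, 0).
det[P_1P_2; P_1P_3] = (4)(0) − (-3)(-2) = -6.
The determinant is nonzero, so they are not collinear.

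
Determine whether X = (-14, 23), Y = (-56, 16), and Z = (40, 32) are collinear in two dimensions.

Yes

XY = (-42, -7), XZ = (54, 9).
det[XY; XZ] = (-42)(9) − (-7)(54) = 0.
The determinant is zero, so the points are collinear.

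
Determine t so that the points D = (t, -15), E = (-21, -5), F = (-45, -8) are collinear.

Collinearity: (D − E) must be parallel to (F − E) = (-24, -3).
Cross-multiplying the components: (t − (-21))·(-3) = (-10)·(-24).
Solving gives t = -101.

-101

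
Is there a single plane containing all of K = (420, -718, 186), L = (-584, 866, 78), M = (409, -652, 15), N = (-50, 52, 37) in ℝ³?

No

A normal to the plane through K, L, M is n = KL × KM = (-263736, -170496, -48840).
The plane has equation n·P = 2562768. For N: n·N = 2513928.
2513928 ≠ 2562768, so N is off the plane.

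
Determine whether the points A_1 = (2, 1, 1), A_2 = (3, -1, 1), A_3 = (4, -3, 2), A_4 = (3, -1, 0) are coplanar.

Yes

The four points are coplanar iff the 3×3 determinant with rows A_1A_2, A_1A_3, A_1A_4 is zero.
Rows: (1, -2, 0), (2, -4, 1), (1, -2, -1).
Expanding along the first row: (1)(6) − (-2)(-3) + (0)(0) = 0.
Zero determinant ⇒ coplanar.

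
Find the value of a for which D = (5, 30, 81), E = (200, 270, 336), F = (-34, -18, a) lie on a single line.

Collinearity requires DE × DF = 0; each component is linear in a.
The x-component gives (240)a + (-7200) = 0, so a = 30.
The remaining components then also vanish.

30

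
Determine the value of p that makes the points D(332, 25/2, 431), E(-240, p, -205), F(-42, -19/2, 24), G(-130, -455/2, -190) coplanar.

The points are coplanar iff DE · (DF × DG) = 0.
Expanding, this is linear in p: (-44220)p + (-2012010) = 0.
So p = -91/2.

-91/2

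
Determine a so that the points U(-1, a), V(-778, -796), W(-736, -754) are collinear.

Collinearity: (U − V) must be parallel to (W − V) = (42, 42).
Cross-multiplying the components: (a − (-796))·(42) = (777)·(42).
Solving gives a = -19.

-19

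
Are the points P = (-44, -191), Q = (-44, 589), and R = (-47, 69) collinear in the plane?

PQ = (0, 780), PR = (-3, 260).
det[PQ; PR] = (0)(260) − (780)(-3) = 2340.
The determinant is nonzero, so they are not collinear.

No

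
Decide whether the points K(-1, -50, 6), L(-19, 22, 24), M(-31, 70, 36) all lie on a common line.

Yes

KL = (-18, 72, 18), KM = (-30, 120, 30).
KL × KM = (0, 0, 0).
The cross product vanishes, so the three points are collinear.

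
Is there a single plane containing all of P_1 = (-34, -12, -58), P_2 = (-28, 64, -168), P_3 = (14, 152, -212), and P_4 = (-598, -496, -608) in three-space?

Yes

With P_1 as base: P_1P_2 = (6, 76, -110), P_1P_3 = (48, 164, -154), P_1P_4 = (-564, -484, -550).
P_1P_3 × P_1P_4 = (-164736, 113256, 69264).
P_1P_2 · (P_1P_3 × P_1P_4) = 0.
The scalar triple product vanishes, so the four points are coplanar.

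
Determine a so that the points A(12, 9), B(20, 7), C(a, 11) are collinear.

Collinearity: (C − A) must be parallel to (B − A) = (8, -2).
Cross-multiplying the components: (a − 12)·(-2) = (2)·(8).
Solving gives a = 4.

4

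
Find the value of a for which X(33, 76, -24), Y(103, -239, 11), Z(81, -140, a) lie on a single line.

Direction XY = (70, -315, 35). From the x-coordinate of Z, the parameter along the line is τ = (81 − 33)/70 = 24/35.
Then a = (-24) + 24/35·(35) = 0.

0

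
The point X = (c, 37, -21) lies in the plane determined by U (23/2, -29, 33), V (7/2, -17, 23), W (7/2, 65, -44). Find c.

The plane through U, V, W has equation 16x − 536y − 656z = -5920.
Substituting X: (16)c + (-6056) = -5920, so c = 17/2.

17/2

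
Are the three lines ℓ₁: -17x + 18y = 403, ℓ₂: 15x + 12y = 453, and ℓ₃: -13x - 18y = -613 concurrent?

Yes

The three lines meet at one point iff the augmented coefficient matrix [aᵢ bᵢ cᵢ] has rank < 3, i.e. its determinant vanishes.
Here the determinant is 0.
It vanishes, so the lines are concurrent at (7, 29).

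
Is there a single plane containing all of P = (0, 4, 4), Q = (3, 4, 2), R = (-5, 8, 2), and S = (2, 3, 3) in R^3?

With P as base: PQ = (3, 0, -2), PR = (-5, 4, -2), PS = (2, -1, -1).
PR × PS = (-6, -9, -3).
PQ · (PR × PS) = -12.
Since -12 ≠ 0, the four points are not coplanar.

No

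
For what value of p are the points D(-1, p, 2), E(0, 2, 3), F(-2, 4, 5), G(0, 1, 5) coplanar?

The points are coplanar iff DE · (DF × DG) = 0.
Expanding, this is linear in p: (-4)p + (16) = 0.
So p = 4.

4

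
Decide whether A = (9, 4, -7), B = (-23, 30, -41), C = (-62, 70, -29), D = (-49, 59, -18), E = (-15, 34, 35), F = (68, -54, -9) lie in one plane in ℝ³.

Yes

The plane through A, B, C has normal n = AB × AC = (1672, 1710, -266) and equation n·P = 23750.
Checking the remaining points: n·D = 23750, n·E = 23750, n·F = 23750.
All equal 23750, so all 6 points lie in one plane.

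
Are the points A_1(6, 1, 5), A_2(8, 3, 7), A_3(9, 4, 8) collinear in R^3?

A_1A_2 = (2, 2, 2), A_1A_3 = (3, 3, 3).
A_1A_2 × A_1A_3 = (0, 0, 0).
The cross product vanishes, so the three points are collinear.

Yes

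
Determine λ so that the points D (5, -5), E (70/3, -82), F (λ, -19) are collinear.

25/3

Collinearity: (F − D) must be parallel to (E − D) = (55/3, -77).
Cross-multiplying the components: (λ − 5)·(-77) = (-14)·(55/3).
Solving gives λ = 25/3.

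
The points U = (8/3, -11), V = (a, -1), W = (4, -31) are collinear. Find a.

Collinearity: (V − U) must be parallel to (W − U) = (4/3, -20).
Cross-multiplying the components: (a − 8/3)·(-20) = (10)·(4/3).
Solving gives a = 2.

2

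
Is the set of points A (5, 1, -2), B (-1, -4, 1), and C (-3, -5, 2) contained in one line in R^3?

No

AB = (-6, -5, 3), AC = (-8, -6, 4).
AB × AC = (-2, 0, -4).
The cross product is nonzero, so the points do not lie on one line.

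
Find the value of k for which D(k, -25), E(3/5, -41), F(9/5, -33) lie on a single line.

Collinearity: (D − E) must be parallel to (F − E) = (6/5, 8).
Cross-multiplying the components: (k − 3/5)·(8) = (16)·(6/5).
Solving gives k = 3.

3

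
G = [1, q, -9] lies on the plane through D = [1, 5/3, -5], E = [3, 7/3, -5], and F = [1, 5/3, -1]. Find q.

A normal to the plane is n = DE × DF = (8/3, -8, 0).
G lies in the plane iff n · DG = 0.
This gives (-8)q + (40/3) = 0, so q = 5/3.

5/3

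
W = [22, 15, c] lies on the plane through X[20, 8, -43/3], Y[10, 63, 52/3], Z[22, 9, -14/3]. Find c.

Coplanarity requires XY · (XZ × XW) = 0.
XY = (-10, 55, 95/3), XZ = (2, 1, 29/3); the triple product is linear in c with coefficient -120 and constant term 400.
Setting it to zero: c = 10/3.

10/3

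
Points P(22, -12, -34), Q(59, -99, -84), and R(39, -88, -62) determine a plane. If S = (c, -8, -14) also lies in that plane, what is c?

The plane through P, Q, R has equation −1364x + 186y − 1333z = 13082.
Substituting S: (-1364)c + (17174) = 13082, so c = 3.

3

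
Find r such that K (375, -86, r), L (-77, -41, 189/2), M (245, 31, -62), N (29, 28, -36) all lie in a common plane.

259/2

The points are coplanar iff KL · (KM × KN) = 0.
Expanding, this is linear in r: (-14586)r + (1888887) = 0.
So r = 259/2.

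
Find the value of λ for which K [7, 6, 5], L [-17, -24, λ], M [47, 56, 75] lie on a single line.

Direction KM = (40, 50, 70). From the x-coordinate of L, the parameter along the line is τ = (-17 − 7)/40 = -3/5.
Then λ = 5 + (-3/5)·(70) = -37.

-37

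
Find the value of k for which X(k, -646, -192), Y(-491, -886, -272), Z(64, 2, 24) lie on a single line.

Direction YZ = (555, 888, 296). From the y-coordinate of X, the parameter along the line is τ = (-646 − (-886))/888 = 10/37.
Then k = (-491) + 10/37·(555) = -341.

-341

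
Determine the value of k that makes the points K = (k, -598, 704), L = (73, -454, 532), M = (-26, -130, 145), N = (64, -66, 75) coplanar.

117

Coplanarity ⇔ det[KL; KM; KN] = 0.
Expanding, this is linear in k: (-2088)k + (244296) = 0.
So k = 117.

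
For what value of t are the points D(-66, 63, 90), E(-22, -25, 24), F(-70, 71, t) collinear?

Collinearity requires DE × DF = 0; each component is linear in t.
The x-component gives (-88)t + (8448) = 0, so t = 96.
The remaining components then also vanish.

96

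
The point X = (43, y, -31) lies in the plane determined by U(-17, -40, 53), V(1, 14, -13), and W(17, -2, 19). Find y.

44

A normal to the plane is n = UV × UW = (672, -1632, -1152).
X lies in the plane iff n · UX = 0.
This gives (-1632)y + (71808) = 0, so y = 44.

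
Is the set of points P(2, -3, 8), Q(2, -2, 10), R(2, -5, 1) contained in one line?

PQ = (0, 1, 2), PR = (0, -2, -7).
Comparing components 2 and 3: (1)(-7) − (2)(-2) = -3 ≠ 0, so PQ and PR are not parallel and the points are not collinear.

No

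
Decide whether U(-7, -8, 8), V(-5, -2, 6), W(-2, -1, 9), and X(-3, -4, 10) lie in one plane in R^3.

Yes

With U as base: UV = (2, 6, -2), UW = (5, 7, 1), UX = (4, 4, 2).
UW × UX = (10, -6, -8).
UV · (UW × UX) = 0.
The scalar triple product vanishes, so the four points are coplanar.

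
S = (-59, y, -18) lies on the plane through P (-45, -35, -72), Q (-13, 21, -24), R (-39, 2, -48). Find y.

73

The plane through P, Q, R has equation −432x − 480y + 848z = -24816.
Substituting S: (-480)y + (10224) = -24816, so y = 73.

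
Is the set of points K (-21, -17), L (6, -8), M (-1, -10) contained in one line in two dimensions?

No

KL = (27, 9), KM = (20, 7).
If collinear, KM would be a scalar multiple of KL. But (27)·(7) ≠ (9)·(20) (difference 9), so they are not parallel; the points are not collinear.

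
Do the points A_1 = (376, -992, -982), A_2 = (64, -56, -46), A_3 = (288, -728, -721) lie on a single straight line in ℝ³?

A_1A_2 = (-312, 936, 936), A_1A_3 = (-88, 264, 261).
Comparing components 2 and 3: (936)(261) − (936)(264) = -2808 ≠ 0, so A_1A_2 and A_1A_3 are not parallel and the points are not collinear.

No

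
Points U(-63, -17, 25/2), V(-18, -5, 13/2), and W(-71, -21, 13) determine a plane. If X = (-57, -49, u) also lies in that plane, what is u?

The plane through U, V, W has equation −18x + (51/2)y − 84z = -699/2.
Substituting X: (-84)u + (-447/2) = -699/2, so u = 3/2.

3/2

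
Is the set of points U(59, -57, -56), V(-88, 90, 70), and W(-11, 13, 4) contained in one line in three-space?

UV = (-147, 147, 126), UW = (-70, 70, 60).
Each component of UW is 10/21 times the corresponding component of UV, so UW = 10/21·UV and the points are collinear.

Yes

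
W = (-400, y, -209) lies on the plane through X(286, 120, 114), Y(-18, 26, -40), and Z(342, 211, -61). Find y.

-101

The plane through X, Y, Z has equation 30464x − 61824y − 22400z = -1259776.
Substituting W: (-61824)y + (-7504000) = -1259776, so y = -101.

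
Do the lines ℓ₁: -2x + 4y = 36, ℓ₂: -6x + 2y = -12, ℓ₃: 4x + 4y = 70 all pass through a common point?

No

Intersecting ℓ₁ and ℓ₂: solving the 2×2 system gives (x, y) = (6, 12).
Substitute into ℓ₃: (4)(6) + (4)(12) = 72.
But ℓ₃ requires 70 ≠ 72, so the three lines have no common point.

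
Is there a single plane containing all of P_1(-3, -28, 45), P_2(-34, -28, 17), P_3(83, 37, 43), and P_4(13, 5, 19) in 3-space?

With P_1 as base: P_1P_2 = (-31, 0, -28), P_1P_3 = (86, 65, -2), P_1P_4 = (16, 33, -26).
P_1P_3 × P_1P_4 = (-1624, 2204, 1798).
P_1P_2 · (P_1P_3 × P_1P_4) = 0.
The scalar triple product vanishes, so the four points are coplanar.

Yes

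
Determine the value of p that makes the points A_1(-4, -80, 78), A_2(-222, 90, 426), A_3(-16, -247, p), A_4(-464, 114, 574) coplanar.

Coplanarity ⇔ det[A_1A_2; A_1A_3; A_1A_4] = 0.
Expanding, this is linear in p: (-35908)p + (-5673464) = 0.
So p = -158.

-158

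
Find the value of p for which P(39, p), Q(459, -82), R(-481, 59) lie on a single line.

-19

Collinearity: (P − Q) must be parallel to (R − Q) = (-940, 141).
Cross-multiplying the components: (p − (-82))·(-940) = (-420)·(141).
Solving gives p = -19.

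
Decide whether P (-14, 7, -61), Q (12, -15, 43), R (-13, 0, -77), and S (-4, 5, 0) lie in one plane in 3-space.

Yes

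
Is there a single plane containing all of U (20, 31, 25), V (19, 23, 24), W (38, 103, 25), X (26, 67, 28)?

Yes

A normal to the plane through U, V, W is n = UV × UW = (72, -18, 72).
The plane has equation n·P = 2682. For X: n·X = 2682.
Equal, so X lies in the plane and all four are coplanar.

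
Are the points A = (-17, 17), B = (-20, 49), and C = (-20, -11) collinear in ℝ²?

AB = (-3, 32), AC = (-3, -28).
If collinear, AC would be a scalar multiple of AB. But (-3)·(-28) ≠ (32)·(-3) (difference 180), so they are not parallel; the points are not collinear.

No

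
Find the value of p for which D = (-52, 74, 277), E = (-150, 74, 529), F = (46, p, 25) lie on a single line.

74

Collinearity requires DE × DF = 0; each component is linear in p.
The x-component gives (-252)p + (18648) = 0, so p = 74.
The remaining components then also vanish.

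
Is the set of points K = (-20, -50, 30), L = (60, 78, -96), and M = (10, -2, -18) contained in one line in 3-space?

No

KL = (80, 128, -126), KM = (30, 48, -48).
KL × KM = (-96, 60, 0).
The cross product is nonzero, so the points do not lie on one line.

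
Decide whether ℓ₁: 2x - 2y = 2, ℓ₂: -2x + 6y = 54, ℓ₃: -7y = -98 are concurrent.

Yes

Intersecting ℓ₁ and ℓ₂: solving the 2×2 system gives (x, y) = (15, 14).
Substitute into ℓ₃: (0)(15) + (-7)(14) = -98.
This equals -98, so (15, 14) lies on all three lines and they are concurrent.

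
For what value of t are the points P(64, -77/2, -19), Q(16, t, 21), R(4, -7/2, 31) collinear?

Direction PR = (-60, 35, 50). From the x-coordinate of Q, the parameter along the line is τ = (16 − 64)/(-60) = 4/5.
Then t = (-77/2) + 4/5·(35) = -21/2.

-21/2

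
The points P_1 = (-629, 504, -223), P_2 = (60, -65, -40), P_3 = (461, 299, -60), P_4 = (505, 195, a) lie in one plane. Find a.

Coplanarity ⇔ det[P_1P_2; P_1P_3; P_1P_4] = 0.
Expanding, this is linear in a: (478965)a + (17242740) = 0.
So a = -36.

-36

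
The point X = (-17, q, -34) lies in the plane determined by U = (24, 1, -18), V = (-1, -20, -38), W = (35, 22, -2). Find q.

-6

Coplanarity requires UV · (UW × UX) = 0.
UV = (-25, -21, -20), UW = (11, 21, 16); the triple product is linear in q with coefficient 180 and constant term 1080.
Setting it to zero: q = -6.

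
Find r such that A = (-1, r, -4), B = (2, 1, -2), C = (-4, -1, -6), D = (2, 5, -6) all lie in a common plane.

0

The points are coplanar iff AB · (AC × AD) = 0.
Expanding, this is linear in r: (24)r + (0) = 0.
So r = 0.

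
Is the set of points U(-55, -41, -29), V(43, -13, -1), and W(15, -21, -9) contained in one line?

Yes

UV = (98, 28, 28), UW = (70, 20, 20).
Each component of UW is 5/7 times the corresponding component of UV, so UW = 5/7·UV and the points are collinear.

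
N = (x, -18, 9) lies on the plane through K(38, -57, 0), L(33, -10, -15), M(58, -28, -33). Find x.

A normal to the plane is n = KL × KM = (-1116, -465, -1085).
N lies in the plane iff n · KN = 0.
This gives (-1116)x + (14508) = 0, so x = 13.

13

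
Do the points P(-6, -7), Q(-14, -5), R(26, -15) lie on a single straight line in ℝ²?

PQ = (-8, 2), PR = (32, -8).
Checking proportionality: PR = -4·PQ, so the vectors are parallel and the points are collinear.

Yes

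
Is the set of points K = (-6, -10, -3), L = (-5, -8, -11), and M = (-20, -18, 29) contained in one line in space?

KL = (1, 2, -8), KM = (-14, -8, 32).
KL × KM = (0, 80, 20).
The cross product is nonzero, so the points do not lie on one line.

No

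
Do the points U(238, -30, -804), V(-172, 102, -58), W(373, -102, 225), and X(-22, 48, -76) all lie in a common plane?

The four points are coplanar iff the 3×3 determinant with rows UV, UW, UX is zero.
Rows: (-410, 132, 746), (135, -72, 1029), (-260, 78, 728).
Expanding along the first row: (-410)(-132678) − (132)(365820) + (746)(-8190) = 0.
Zero determinant ⇒ coplanar.

Yes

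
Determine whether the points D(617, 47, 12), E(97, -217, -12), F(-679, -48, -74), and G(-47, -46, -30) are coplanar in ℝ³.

With D as base: DE = (-520, -264, -24), DF = (-1296, -95, -86), DG = (-664, -93, -42).
DF × DG = (-4008, 2672, 57448).
DE · (DF × DG) = 0.
The scalar triple product vanishes, so the four points are coplanar.

Yes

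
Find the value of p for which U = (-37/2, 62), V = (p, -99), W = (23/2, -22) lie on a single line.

39

The three points are collinear iff det[UV; UW] = 0.
This determinant is linear in p: (-84)p + (3276) = 0, so p = 39.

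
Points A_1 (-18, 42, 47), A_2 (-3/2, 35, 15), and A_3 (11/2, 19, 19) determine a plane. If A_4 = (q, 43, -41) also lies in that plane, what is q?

A normal to the plane is n = A_1A_2 × A_1A_3 = (-540, -290, -215).
A_4 lies in the plane iff n · A_1A_4 = 0.
This gives (-540)q + (8910) = 0, so q = 33/2.

33/2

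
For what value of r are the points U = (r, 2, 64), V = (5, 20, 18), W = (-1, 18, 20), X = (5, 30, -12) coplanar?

The points are coplanar iff UV · (UW × UX) = 0.
Expanding, this is linear in r: (-40)r + (-280) = 0.
So r = -7.

-7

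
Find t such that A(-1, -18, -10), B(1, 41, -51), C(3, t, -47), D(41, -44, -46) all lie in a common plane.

Normal to plane ABD: n = (-3190, -1650, -2530); plane equation n·P = 58190.
Requiring n·C = 58190: (-1650)t + (109340) = 58190.
So t = 31.

31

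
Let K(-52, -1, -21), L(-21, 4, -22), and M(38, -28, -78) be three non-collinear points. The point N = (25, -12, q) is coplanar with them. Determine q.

Coplanarity requires KL · (KM × KN) = 0.
KL = (31, 5, -1), KM = (90, -27, -57); the triple product is linear in q with coefficient -1287 and constant term -69498.
Setting it to zero: q = -54.

-54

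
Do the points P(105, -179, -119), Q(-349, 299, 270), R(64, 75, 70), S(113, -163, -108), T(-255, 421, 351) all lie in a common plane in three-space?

No

The plane through P, Q, R has normal n = PQ × PR = (-8464, 69857, -95718) and equation n·X = -2002681.
Checking the remaining points: n·S = -2005579, n·T = -2028901.
Since n·S = -2005579 ≠ -2002681, S is off the plane and the points are not all coplanar.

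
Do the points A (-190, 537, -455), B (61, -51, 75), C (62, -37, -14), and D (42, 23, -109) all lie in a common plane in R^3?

No

A normal to the plane through A, B, C is n = AB × AC = (44912, 22869, 4102).
The plane has equation n·P = 1880963. For D: n·D = 1965173.
1965173 ≠ 1880963, so D is off the plane.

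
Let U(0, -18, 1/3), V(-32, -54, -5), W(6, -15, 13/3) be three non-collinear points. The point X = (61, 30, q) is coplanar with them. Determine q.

The plane through U, V, W has equation −128x + 96y + 120z = -1688.
Substituting X: (120)q + (-4928) = -1688, so q = 27.

27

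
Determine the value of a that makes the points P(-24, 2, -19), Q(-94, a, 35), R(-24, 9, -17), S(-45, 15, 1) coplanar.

Normal to plane PRS: n = (114, -42, 147); plane equation n·X = -5613.
Requiring n·Q = -5613: (-42)a + (-5571) = -5613.
So a = 1.

1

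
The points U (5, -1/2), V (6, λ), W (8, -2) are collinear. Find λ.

-1

Collinearity: (V − U) must be parallel to (W − U) = (3, -3/2).
Cross-multiplying the components: (λ − (-1/2))·(3) = (1)·(-3/2).
Solving gives λ = -1.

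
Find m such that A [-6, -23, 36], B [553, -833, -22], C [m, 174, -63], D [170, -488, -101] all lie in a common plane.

The points are coplanar iff AB · (AC × AD) = 0.
Expanding, this is linear in m: (-84000)m + (-25200000) = 0.
So m = -300.

-300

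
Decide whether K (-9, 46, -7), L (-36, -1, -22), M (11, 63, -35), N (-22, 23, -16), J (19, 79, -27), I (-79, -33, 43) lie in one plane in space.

No

The plane through K, L, M has normal n = KL × KM = (1571, -1056, 481) and equation n·P = -66082.
Checking the remaining points: n·N = -66546, n·J = -66562, n·I = -68578.
Since n·N = -66546 ≠ -66082, N is off the plane and the points are not all coplanar.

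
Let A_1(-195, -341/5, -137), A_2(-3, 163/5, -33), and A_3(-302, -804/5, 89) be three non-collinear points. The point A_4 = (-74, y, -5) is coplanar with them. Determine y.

A normal to the plane is n = A_1A_2 × A_1A_3 = (162056/5, -54520, -34968/5).
A_4 lies in the plane iff n · A_1A_4 = 0.
This gives (-54520)y + (-719664) = 0, so y = -66/5.

-66/5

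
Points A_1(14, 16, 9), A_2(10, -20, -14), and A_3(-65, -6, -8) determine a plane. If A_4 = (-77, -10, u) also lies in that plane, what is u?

A normal to the plane is n = A_1A_2 × A_1A_3 = (106, 1749, -2756).
A_4 lies in the plane iff n · A_1A_4 = 0.
This gives (-2756)u + (-30316) = 0, so u = -11.

-11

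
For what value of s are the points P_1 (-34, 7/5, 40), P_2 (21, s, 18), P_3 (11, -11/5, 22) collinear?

Collinearity requires P_1P_2 × P_1P_3 = 0; each component is linear in s.
The x-component gives (-18)s + (-54) = 0, so s = -3.
The remaining components then also vanish.

-3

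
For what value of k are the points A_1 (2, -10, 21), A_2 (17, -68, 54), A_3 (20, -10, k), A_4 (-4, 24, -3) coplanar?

Coplanarity ⇔ det[A_1A_2; A_1A_3; A_1A_4] = 0.
Expanding, this is linear in k: (-162)k + (-1458) = 0.
So k = -9.

-9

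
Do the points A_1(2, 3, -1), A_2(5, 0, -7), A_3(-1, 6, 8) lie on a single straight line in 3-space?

A_1A_2 = (3, -3, -6), A_1A_3 = (-3, 3, 9).
A_1A_2 × A_1A_3 = (-9, -9, 0).
The cross product is nonzero, so the points do not lie on one line.

No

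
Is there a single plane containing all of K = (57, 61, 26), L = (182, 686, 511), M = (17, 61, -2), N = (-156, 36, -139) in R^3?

The four points are coplanar iff the 3×3 determinant with rows KL, KM, KN is zero.
Rows: (125, 625, 485), (-40, 0, -28), (-213, -25, -165).
Expanding along the first row: (125)(-700) − (625)(636) + (485)(1000) = 0.
Zero determinant ⇒ coplanar.

Yes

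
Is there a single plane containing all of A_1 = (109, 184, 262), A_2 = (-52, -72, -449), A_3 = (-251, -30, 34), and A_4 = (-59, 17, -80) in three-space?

No

A normal to the plane through A_1, A_2, A_3 is n = A_1A_2 × A_1A_3 = (-93786, 219252, -57706).
The plane has equation n·P = 15000722. For A_4: n·A_4 = 13877138.
13877138 ≠ 15000722, so A_4 is off the plane.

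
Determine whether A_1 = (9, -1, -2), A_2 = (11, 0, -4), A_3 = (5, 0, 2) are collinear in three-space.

A_1A_2 = (2, 1, -2), A_1A_3 = (-4, 1, 4).
A_1A_2 × A_1A_3 = (6, 0, 6).
The cross product is nonzero, so the points do not lie on one line.

No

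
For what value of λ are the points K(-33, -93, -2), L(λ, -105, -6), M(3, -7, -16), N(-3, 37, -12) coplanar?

-25

Coplanarity ⇔ det[KL; KM; KN] = 0.
Expanding, this is linear in λ: (960)λ + (24000) = 0.
So λ = -25.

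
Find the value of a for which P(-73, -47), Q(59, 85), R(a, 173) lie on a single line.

The three points are collinear iff det[PQ; PR] = 0.
This determinant is linear in a: (-132)a + (19404) = 0, so a = 147.

147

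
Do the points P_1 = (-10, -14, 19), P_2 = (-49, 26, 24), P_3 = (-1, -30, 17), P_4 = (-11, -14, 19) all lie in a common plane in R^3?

Yes

With P_1 as base: P_1P_2 = (-39, 40, 5), P_1P_3 = (9, -16, -2), P_1P_4 = (-1, 0, 0).
P_1P_3 × P_1P_4 = (0, 2, -16).
P_1P_2 · (P_1P_3 × P_1P_4) = 0.
The scalar triple product vanishes, so the four points are coplanar.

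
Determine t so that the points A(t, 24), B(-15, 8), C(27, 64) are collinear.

The three points are collinear iff det[AB; AC] = 0.
This determinant is linear in t: (-56)t + (-168) = 0, so t = -3.

-3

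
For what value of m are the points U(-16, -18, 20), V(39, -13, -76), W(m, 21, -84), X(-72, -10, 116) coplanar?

Normal to plane UVX: n = (1248, 96, 720); plane equation n·P = -7296.
Requiring n·W = -7296: (1248)m + (-58464) = -7296.
So m = 41.

41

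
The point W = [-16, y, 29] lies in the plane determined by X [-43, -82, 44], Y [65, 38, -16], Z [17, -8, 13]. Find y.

-52

The plane through X, Y, Z has equation 720x − 252y + 792z = 24552.
Substituting W: (-252)y + (11448) = 24552, so y = -52.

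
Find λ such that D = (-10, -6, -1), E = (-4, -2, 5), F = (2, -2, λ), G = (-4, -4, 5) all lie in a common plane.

Normal to plane DEG: n = (12, 0, -12); plane equation n·P = -108.
Requiring n·F = -108: (-12)λ + (24) = -108.
So λ = 11.

11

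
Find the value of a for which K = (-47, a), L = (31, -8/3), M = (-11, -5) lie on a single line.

Collinearity: (K − L) must be parallel to (M − L) = (-42, -7/3).
Cross-multiplying the components: (a − (-8/3))·(-42) = (-78)·(-7/3).
Solving gives a = -7.

-7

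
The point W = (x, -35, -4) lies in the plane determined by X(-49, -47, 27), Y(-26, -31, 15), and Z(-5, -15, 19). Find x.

-29

A normal to the plane is n = XY × XZ = (256, -344, 32).
W lies in the plane iff n · XW = 0.
This gives (256)x + (7424) = 0, so x = -29.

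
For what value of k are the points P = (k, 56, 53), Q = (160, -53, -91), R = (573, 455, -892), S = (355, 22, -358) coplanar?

-36

Coplanarity ⇔ det[PQ; PR; PS] = 0.
Expanding, this is linear in k: (75561)k + (2720196) = 0.
So k = -36.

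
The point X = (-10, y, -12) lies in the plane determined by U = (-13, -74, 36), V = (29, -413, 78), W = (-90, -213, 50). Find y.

The plane through U, V, W has equation 1092x − 3822y − 31941z = -881244.
Substituting X: (-3822)y + (372372) = -881244, so y = 328.

328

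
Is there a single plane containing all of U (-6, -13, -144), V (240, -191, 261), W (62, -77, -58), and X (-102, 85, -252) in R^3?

The four points are coplanar iff the 3×3 determinant with rows UV, UW, UX is zero.
Rows: (246, -178, 405), (68, -64, 86), (-96, 98, -108).
Expanding along the first row: (246)(-1516) − (-178)(912) + (405)(520) = 0.
Zero determinant ⇒ coplanar.

Yes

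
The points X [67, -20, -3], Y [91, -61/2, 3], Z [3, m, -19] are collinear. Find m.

8

Direction XY = (24, -21/2, 6). From the x-coordinate of Z, the parameter along the line is τ = (3 − 67)/24 = -8/3.
Then m = (-20) + (-8/3)·(-21/2) = 8.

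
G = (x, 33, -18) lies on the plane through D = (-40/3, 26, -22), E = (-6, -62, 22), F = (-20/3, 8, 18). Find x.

-38/3

A normal to the plane is n = DE × DF = (-2728, 0, 1364/3).
G lies in the plane iff n · DG = 0.
This gives (-2728)x + (-103664/3) = 0, so x = -38/3.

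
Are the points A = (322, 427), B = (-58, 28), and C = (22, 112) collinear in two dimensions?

Yes

AB = (-380, -399), AC = (-300, -315).
Twice the signed area of △ABC is (-380)(-315) − (-399)(-300) = 0.
The triangle is degenerate (zero area), so the points are collinear.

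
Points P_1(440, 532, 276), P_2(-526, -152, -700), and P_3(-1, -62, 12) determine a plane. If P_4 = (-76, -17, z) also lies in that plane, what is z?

The plane through P_1, P_2, P_3 has equation −399168x + 175392y + 272160z = -7209216.
Substituting P_4: (272160)z + (27355104) = -7209216, so z = -127.

-127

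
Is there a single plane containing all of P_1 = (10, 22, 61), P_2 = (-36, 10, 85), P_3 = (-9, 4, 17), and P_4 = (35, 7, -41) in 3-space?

A normal to the plane through P_1, P_2, P_3 is n = P_1P_2 × P_1P_3 = (960, -2480, 600).
The plane has equation n·P = -8360. For P_4: n·P_4 = -8360.
Equal, so P_4 lies in the plane and all four are coplanar.

Yes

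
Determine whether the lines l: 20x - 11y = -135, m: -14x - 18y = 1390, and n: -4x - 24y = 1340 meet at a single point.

No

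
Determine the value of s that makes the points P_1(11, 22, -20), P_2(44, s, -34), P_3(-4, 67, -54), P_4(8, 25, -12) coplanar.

The points are coplanar iff P_1P_2 · (P_1P_3 × P_1P_4) = 0.
Expanding, this is linear in s: (222)s + (9102) = 0.
So s = -41.

-41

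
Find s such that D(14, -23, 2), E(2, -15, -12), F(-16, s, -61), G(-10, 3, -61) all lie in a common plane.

5

Normal to plane DEG: n = (-140, -420, -120); plane equation n·P = 7460.
Requiring n·F = 7460: (-420)s + (9560) = 7460.
So s = 5.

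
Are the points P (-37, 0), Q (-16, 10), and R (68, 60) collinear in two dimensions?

No

PQ = (21, 10), PR = (105, 60).
If collinear, PR would be a scalar multiple of PQ. But (21)·(60) ≠ (10)·(105) (difference 210), so they are not parallel; the points are not collinear.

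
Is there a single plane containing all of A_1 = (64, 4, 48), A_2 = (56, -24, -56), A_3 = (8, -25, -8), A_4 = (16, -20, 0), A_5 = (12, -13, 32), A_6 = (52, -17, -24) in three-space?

The plane through A_1, A_2, A_3 has normal n = A_1A_2 × A_1A_3 = (-1448, 5376, -1336) and equation n·P = -135296.
Checking the remaining points: n·A_4 = -130688, n·A_5 = -130016, n·A_6 = -134624.
Since n·A_4 = -130688 ≠ -135296, A_4 is off the plane and the points are not all coplanar.

No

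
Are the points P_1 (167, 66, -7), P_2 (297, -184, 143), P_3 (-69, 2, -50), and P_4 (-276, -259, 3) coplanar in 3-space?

A normal to the plane through P_1, P_2, P_3 is n = P_1P_2 × P_1P_3 = (20350, -29810, -67320).
The plane has equation n·P = 1902230. For P_4: n·P_4 = 1902230.
Equal, so P_4 lies in the plane and all four are coplanar.

Yes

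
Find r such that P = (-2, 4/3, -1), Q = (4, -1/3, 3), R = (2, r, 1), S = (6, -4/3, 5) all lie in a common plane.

2/3

Normal to plane PQS: n = (2/3, -4, -8/3); plane equation n·X = -4.
Requiring n·R = -4: (-4)r + (-4/3) = -4.
So r = 2/3.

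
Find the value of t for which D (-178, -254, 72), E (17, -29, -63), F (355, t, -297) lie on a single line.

Collinearity requires DE × DF = 0; each component is linear in t.
The x-component gives (135)t + (-48735) = 0, so t = 361.
The remaining components then also vanish.

361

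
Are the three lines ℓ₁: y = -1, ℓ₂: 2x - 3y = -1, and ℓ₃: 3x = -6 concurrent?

The three lines meet at one point iff the augmented coefficient matrix [aᵢ bᵢ cᵢ] has rank < 3, i.e. its determinant vanishes.
Here the determinant is 0.
It vanishes, so the lines are concurrent at (-2, -1).

Yes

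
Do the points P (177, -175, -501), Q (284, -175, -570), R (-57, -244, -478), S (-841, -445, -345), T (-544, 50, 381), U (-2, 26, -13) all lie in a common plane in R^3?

Yes

The plane through P, Q, R has normal n = PQ × PR = (-4761, 13685, -7383) and equation n·X = 461311.
Checking the remaining points: n·S = 461311, n·T = 461311, n·U = 461311.
All equal 461311, so all 6 points lie in one plane.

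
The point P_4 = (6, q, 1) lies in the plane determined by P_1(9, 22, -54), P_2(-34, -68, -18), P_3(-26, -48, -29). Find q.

-24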